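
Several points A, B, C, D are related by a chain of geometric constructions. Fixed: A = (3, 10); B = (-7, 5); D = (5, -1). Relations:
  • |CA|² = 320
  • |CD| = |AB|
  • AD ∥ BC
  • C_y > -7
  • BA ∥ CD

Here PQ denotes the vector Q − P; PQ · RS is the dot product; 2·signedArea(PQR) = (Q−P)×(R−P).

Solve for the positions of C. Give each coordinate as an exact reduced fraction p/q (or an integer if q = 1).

1. C_x = -5  [BA ∥ CD ∩ AD ∥ BC]
2. C_y = -6  [BA ∥ CD ∩ AD ∥ BC]
   → C = (-5, -6)

C = (-5, -6)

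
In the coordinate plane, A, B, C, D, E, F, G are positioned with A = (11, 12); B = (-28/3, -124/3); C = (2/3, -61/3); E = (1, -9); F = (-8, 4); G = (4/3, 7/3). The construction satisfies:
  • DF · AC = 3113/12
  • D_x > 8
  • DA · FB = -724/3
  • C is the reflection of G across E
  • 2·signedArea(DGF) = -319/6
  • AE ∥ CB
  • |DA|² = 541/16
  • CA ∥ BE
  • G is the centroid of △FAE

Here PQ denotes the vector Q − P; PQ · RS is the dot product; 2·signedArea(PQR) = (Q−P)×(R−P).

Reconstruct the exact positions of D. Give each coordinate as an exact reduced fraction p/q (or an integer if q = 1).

D = (17/2, 27/4)

1. D_x = 17/2  [DF · AC = 3113/12 ∩ 2·signedArea(DGF) = -319/6]
2. D_y = 27/4  [DF · AC = 3113/12 ∩ 2·signedArea(DGF) = -319/6]
   → D = (17/2, 27/4)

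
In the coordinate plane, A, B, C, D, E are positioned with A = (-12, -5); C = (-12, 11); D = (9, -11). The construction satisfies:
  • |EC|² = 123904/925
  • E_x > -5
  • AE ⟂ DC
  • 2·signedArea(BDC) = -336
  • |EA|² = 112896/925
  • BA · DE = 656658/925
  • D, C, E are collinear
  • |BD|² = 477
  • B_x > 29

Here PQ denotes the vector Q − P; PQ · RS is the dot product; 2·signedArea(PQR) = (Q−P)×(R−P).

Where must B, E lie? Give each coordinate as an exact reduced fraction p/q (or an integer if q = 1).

B = (30, -17)
E = (-3708/925, 2431/925)

1. B_x = 30  [line -22·x + -21·y + 303 = 0 ∩ |BD|² = 477]
2. B_y = -17  [line -22·x + -21·y + 303 = 0 ∩ |BD|² = 477]
   → B = (30, -17)
3. E_x = -3708/925  [BA · DE = 656658/925 ∩ D, C, E are collinear]
4. E_y = 2431/925  [BA · DE = 656658/925 ∩ D, C, E are collinear]
   → E = (-3708/925, 2431/925)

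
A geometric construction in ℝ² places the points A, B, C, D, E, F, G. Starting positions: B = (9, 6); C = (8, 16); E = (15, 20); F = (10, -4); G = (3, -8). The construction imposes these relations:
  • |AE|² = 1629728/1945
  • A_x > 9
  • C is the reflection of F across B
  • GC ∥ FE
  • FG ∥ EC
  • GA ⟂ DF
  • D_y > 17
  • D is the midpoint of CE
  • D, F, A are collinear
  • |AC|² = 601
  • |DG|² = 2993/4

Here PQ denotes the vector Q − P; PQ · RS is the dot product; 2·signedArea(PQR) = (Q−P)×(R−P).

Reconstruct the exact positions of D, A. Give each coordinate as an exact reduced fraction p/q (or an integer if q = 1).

A = (18859/1945, -16448/1945)
D = (23/2, 18)

1. D_x = 23/2  [D is the midpoint of CE]
2. D_y = 18  [D is the midpoint of CE]
   → D = (23/2, 18)
3. A_x = 18859/1945  [D, F, A are collinear ∩ GA ⟂ DF]
4. A_y = -16448/1945  [D, F, A are collinear ∩ GA ⟂ DF]
   → A = (18859/1945, -16448/1945)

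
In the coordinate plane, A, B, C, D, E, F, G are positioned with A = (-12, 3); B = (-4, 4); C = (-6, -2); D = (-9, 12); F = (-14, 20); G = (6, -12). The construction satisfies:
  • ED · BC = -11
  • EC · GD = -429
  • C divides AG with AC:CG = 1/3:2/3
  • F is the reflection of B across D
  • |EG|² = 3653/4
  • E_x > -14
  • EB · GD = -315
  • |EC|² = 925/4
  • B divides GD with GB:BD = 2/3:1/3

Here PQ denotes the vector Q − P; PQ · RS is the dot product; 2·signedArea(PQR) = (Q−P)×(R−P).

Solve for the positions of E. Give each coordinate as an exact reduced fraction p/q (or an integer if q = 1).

E = (-13, 23/2)

1. E_x = -13  [ED · BC = -11 ∩ EC · GD = -429]
2. E_y = 23/2  [ED · BC = -11 ∩ EC · GD = -429]
   → E = (-13, 23/2)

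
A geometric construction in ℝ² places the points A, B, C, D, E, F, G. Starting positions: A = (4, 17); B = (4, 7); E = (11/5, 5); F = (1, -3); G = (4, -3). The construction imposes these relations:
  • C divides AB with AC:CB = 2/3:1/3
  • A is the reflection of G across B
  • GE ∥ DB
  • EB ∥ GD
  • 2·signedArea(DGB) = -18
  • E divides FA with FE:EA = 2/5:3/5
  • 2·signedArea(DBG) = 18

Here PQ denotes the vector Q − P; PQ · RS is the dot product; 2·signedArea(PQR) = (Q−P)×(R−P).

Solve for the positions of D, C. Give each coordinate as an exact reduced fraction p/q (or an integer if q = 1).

C = (4, 31/3)
D = (29/5, -1)

1. D_x = 29/5  [GE ∥ DB ∩ EB ∥ GD]
2. D_y = -1  [GE ∥ DB ∩ EB ∥ GD]
   → D = (29/5, -1)
3. C_x = 4  [C divides AB with AC:CB = 2/3:1/3]
4. C_y = 31/3  [C divides AB with AC:CB = 2/3:1/3]
   → C = (4, 31/3)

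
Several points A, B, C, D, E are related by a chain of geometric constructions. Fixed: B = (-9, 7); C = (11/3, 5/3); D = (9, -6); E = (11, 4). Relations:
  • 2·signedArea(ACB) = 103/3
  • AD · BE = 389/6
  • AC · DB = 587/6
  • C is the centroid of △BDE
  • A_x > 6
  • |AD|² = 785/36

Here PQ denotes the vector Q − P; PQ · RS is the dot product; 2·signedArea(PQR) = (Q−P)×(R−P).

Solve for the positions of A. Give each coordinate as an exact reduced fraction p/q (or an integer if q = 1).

1. A_x = 19/3  [AD · BE = 389/6 ∩ AC · DB = 587/6]
2. A_y = -13/6  [AD · BE = 389/6 ∩ AC · DB = 587/6]
   → A = (19/3, -13/6)

A = (19/3, -13/6)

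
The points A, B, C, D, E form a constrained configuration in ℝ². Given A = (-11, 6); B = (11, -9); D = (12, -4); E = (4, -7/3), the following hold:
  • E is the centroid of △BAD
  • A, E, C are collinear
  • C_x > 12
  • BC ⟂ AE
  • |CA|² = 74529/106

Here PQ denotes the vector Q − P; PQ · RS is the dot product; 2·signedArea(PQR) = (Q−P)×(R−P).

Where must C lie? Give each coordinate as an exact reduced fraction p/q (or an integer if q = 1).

1. C_x = 1291/106  [A, E, C are collinear ∩ BC ⟂ AE]
2. C_y = -729/106  [A, E, C are collinear ∩ BC ⟂ AE]
   → C = (1291/106, -729/106)

C = (1291/106, -729/106)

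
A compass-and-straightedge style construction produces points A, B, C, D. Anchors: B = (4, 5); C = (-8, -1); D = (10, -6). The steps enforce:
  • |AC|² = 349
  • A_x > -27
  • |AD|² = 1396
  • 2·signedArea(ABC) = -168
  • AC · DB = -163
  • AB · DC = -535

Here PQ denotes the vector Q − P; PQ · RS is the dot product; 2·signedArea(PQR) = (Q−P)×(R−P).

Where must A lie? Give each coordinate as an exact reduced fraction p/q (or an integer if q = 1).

1. A_x = -26  [2·signedArea(ABC) = -168 ∩ AB · DC = -535]
2. A_y = 4  [2·signedArea(ABC) = -168 ∩ AB · DC = -535]
   → A = (-26, 4)

A = (-26, 4)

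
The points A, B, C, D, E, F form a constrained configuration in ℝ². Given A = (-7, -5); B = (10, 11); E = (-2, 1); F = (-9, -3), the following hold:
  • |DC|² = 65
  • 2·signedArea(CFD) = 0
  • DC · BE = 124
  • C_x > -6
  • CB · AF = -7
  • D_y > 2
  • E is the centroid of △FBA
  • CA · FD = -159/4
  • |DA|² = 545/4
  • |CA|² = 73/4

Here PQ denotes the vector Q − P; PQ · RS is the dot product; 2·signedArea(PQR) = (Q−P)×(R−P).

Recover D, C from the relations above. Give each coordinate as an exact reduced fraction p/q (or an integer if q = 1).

1. C_x = -11/2  [line 2·x + -2·y + 9 = 0 ∩ |CA|² = 73/4]
2. C_y = -1  [line 2·x + -2·y + 9 = 0 ∩ |CA|² = 73/4]
   → C = (-11/2, -1)
3. D_x = 3/2  [DC · BE = 124 ∩ 2·signedArea(CFD) = 0]
4. D_y = 3  [DC · BE = 124 ∩ 2·signedArea(CFD) = 0]
   → D = (3/2, 3)

C = (-11/2, -1)
D = (3/2, 3)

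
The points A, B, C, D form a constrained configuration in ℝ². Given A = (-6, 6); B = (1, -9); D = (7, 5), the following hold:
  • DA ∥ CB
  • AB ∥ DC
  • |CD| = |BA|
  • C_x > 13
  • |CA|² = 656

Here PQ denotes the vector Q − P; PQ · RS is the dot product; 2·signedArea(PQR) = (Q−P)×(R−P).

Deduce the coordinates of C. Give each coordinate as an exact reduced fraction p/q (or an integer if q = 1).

1. C_x = 14  [DA ∥ CB ∩ AB ∥ DC]
2. C_y = -10  [DA ∥ CB ∩ AB ∥ DC]
   → C = (14, -10)

C = (14, -10)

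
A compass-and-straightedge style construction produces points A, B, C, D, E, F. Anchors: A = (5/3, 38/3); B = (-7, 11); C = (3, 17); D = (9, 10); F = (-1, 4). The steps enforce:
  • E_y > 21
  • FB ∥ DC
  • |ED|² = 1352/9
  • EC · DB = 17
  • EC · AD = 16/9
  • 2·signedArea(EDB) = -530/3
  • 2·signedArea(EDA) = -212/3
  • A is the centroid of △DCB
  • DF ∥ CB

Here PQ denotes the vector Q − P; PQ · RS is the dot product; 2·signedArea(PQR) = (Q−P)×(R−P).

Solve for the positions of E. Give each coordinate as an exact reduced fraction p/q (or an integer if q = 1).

E = (13/3, 64/3)

1. E_x = 13/3  [EC · DB = 17 ∩ 2·signedArea(EDA) = -212/3]
2. E_y = 64/3  [EC · DB = 17 ∩ 2·signedArea(EDA) = -212/3]
   → E = (13/3, 64/3)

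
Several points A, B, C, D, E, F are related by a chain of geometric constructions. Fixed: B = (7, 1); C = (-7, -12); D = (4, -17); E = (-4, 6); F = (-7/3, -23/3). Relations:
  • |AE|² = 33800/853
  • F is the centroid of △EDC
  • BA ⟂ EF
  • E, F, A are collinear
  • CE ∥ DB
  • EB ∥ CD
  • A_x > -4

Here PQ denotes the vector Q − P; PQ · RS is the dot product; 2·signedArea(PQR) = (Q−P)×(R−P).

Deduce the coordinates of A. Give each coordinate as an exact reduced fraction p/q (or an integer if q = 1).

A = (-2762/853, -212/853)

1. A_x = -2762/853  [E, F, A are collinear ∩ BA ⟂ EF]
2. A_y = -212/853  [E, F, A are collinear ∩ BA ⟂ EF]
   → A = (-2762/853, -212/853)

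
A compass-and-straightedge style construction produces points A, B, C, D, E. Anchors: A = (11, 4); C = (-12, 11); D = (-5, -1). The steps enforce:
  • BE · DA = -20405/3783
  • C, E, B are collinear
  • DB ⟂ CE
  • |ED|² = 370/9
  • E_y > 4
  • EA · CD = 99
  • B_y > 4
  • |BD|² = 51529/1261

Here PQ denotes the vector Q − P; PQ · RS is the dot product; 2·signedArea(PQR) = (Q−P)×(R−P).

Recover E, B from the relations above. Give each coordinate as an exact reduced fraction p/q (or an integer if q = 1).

1. E_x = -2  [line -7·x + 12·y + -70 = 0 ∩ |ED|² = 370/9]
2. E_y = 14/3  [line -7·x + 12·y + -70 = 0 ∩ |ED|² = 370/9]
   → E = (-2, 14/3)
3. B_x = -1992/1261  [C, E, B are collinear ∩ DB ⟂ CE]
4. B_y = 5549/1261  [C, E, B are collinear ∩ DB ⟂ CE]
   → B = (-1992/1261, 5549/1261)

B = (-1992/1261, 5549/1261)
E = (-2, 14/3)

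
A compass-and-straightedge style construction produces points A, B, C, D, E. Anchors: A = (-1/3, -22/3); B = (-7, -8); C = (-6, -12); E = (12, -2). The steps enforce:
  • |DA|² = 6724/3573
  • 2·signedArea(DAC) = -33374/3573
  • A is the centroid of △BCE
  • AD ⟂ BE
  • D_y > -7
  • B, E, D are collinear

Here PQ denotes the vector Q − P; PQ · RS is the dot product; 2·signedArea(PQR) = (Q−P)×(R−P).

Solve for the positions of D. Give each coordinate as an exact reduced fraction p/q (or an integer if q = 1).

D = (-889/1191, -2392/397)

1. D_x = -889/1191  [B, E, D are collinear ∩ AD ⟂ BE]
2. D_y = -2392/397  [B, E, D are collinear ∩ AD ⟂ BE]
   → D = (-889/1191, -2392/397)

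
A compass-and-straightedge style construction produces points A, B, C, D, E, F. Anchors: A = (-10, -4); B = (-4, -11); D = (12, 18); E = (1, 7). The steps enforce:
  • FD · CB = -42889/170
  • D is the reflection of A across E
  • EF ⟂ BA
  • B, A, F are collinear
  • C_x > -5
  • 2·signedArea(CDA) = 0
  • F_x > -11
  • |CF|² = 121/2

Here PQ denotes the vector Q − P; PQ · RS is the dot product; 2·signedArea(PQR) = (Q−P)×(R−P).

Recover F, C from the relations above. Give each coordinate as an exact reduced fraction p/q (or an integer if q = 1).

1. F_x = -916/85  [B, A, F are collinear ∩ EF ⟂ BA]
2. F_y = -263/85  [B, A, F are collinear ∩ EF ⟂ BA]
   → F = (-916/85, -263/85)
3. C_x = -9/2  [2·signedArea(CDA) = 0 ∩ FD · CB = -42889/170]
4. C_y = 3/2  [2·signedArea(CDA) = 0 ∩ FD · CB = -42889/170]
   → C = (-9/2, 3/2)

C = (-9/2, 3/2)
F = (-916/85, -263/85)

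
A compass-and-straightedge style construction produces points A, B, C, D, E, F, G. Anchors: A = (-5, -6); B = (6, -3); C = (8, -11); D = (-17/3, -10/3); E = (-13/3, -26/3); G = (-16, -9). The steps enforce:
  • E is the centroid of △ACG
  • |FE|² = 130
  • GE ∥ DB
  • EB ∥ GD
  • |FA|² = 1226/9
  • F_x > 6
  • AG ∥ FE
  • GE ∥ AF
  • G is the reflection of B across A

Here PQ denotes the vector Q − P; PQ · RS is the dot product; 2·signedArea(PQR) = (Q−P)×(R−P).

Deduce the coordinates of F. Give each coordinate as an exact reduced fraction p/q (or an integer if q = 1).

F = (20/3, -17/3)

1. F_x = 20/3  [AG ∥ FE ∩ GE ∥ AF]
2. F_y = -17/3  [AG ∥ FE ∩ GE ∥ AF]
   → F = (20/3, -17/3)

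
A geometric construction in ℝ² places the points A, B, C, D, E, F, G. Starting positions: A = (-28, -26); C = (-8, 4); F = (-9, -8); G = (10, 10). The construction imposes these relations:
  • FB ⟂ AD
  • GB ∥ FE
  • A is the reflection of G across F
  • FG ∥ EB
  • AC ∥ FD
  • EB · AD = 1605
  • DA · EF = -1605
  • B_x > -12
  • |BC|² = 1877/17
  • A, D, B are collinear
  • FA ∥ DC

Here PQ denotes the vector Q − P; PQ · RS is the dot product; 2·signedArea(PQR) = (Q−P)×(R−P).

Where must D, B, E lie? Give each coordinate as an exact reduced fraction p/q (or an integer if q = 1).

B = (-989/85, -498/85)
D = (11, 22)
E = (-2604/85, -2028/85)

1. D_x = 11  [FA ∥ DC ∩ AC ∥ FD]
2. D_y = 22  [FA ∥ DC ∩ AC ∥ FD]
   → D = (11, 22)
3. B_x = -989/85  [A, D, B are collinear ∩ FB ⟂ AD]
4. B_y = -498/85  [A, D, B are collinear ∩ FB ⟂ AD]
   → B = (-989/85, -498/85)
5. E_x = -2604/85  [FG ∥ EB ∩ GB ∥ FE]
6. E_y = -2028/85  [FG ∥ EB ∩ GB ∥ FE]
   → E = (-2604/85, -2028/85)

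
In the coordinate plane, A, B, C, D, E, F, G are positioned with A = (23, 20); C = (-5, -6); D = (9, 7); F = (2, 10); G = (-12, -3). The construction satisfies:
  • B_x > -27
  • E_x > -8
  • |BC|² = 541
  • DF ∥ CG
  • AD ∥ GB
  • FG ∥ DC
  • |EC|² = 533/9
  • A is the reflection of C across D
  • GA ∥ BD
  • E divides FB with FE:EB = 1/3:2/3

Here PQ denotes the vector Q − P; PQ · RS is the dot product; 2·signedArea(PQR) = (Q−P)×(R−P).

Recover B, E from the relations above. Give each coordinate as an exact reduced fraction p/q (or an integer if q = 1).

B = (-26, -16)
E = (-22/3, 4/3)

1. B_x = -26  [GA ∥ BD ∩ AD ∥ GB]
2. B_y = -16  [GA ∥ BD ∩ AD ∥ GB]
   → B = (-26, -16)
3. E_x = -22/3  [E divides FB with FE:EB = 1/3:2/3]
4. E_y = 4/3  [E divides FB with FE:EB = 1/3:2/3]
   → E = (-22/3, 4/3)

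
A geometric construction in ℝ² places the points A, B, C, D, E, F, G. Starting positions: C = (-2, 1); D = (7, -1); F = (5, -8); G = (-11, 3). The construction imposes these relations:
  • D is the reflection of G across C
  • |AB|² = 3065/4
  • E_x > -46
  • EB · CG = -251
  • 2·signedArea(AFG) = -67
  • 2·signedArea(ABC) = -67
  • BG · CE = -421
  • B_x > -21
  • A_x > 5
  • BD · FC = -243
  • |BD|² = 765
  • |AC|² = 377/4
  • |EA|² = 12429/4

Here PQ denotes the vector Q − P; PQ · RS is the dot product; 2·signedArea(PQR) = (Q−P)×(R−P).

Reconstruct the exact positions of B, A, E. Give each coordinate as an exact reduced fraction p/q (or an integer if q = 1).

A = (6, -9/2)
B = (-20, 5)
E = (-45, 18)

1. A_x = 6  [line -11·x + -16·y + -6 = 0 ∩ |AC|² = 377/4]
2. A_y = -9/2  [line -11·x + -16·y + -6 = 0 ∩ |AC|² = 377/4]
   → A = (6, -9/2)
3. B_x = -20  [BD · FC = -243 ∩ 2·signedArea(ABC) = -67]
4. B_y = 5  [BD · FC = -243 ∩ 2·signedArea(ABC) = -67]
   → B = (-20, 5)
5. E_x = -45  [line 9·x + -2·y + 441 = 0 ∩ |EA|² = 12429/4]
6. E_y = 18  [line 9·x + -2·y + 441 = 0 ∩ |EA|² = 12429/4]
   → E = (-45, 18)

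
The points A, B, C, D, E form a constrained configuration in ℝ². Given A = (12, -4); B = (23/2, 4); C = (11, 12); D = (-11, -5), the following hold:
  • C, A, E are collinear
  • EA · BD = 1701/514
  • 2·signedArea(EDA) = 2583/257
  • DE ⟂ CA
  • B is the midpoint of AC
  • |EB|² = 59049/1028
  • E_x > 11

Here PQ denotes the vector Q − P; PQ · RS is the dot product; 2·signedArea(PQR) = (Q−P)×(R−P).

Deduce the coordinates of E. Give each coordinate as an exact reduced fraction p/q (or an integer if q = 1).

E = (3077/257, -916/257)

1. E_x = 3077/257  [C, A, E are collinear ∩ DE ⟂ CA]
2. E_y = -916/257  [C, A, E are collinear ∩ DE ⟂ CA]
   → E = (3077/257, -916/257)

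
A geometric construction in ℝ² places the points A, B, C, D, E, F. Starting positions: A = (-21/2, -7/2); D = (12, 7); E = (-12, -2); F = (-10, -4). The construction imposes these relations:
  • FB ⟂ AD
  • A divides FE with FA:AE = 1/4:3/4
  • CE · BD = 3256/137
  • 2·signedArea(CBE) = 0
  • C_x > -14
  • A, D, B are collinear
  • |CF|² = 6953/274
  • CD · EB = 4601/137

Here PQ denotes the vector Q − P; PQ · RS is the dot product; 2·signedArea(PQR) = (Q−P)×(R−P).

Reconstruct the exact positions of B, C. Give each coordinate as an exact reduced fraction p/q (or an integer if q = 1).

B = (-2817/274, -931/274)
C = (-3759/274, -165/274)

1. B_x = -2817/274  [A, D, B are collinear ∩ FB ⟂ AD]
2. B_y = -931/274  [A, D, B are collinear ∩ FB ⟂ AD]
   → B = (-2817/274, -931/274)
3. C_x = -3759/274  [2·signedArea(CBE) = 0 ∩ CE · BD = 3256/137]
4. C_y = -165/274  [2·signedArea(CBE) = 0 ∩ CE · BD = 3256/137]
   → C = (-3759/274, -165/274)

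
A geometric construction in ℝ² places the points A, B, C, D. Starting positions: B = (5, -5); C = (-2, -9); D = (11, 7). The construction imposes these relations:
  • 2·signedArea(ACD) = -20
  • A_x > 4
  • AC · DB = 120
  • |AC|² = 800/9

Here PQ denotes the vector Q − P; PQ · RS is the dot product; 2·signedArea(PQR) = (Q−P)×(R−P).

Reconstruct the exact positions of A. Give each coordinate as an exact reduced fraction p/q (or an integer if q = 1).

1. A_x = 14/3  [2·signedArea(ACD) = -20 ∩ AC · DB = 120]
2. A_y = -7/3  [2·signedArea(ACD) = -20 ∩ AC · DB = 120]
   → A = (14/3, -7/3)

A = (14/3, -7/3)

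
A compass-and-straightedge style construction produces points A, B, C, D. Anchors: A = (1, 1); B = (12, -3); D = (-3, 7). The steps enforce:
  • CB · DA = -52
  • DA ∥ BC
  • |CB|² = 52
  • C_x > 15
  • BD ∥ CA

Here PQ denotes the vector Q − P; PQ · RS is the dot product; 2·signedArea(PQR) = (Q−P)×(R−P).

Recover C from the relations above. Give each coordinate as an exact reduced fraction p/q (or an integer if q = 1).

1. C_x = 16  [BD ∥ CA ∩ DA ∥ BC]
2. C_y = -9  [BD ∥ CA ∩ DA ∥ BC]
   → C = (16, -9)

C = (16, -9)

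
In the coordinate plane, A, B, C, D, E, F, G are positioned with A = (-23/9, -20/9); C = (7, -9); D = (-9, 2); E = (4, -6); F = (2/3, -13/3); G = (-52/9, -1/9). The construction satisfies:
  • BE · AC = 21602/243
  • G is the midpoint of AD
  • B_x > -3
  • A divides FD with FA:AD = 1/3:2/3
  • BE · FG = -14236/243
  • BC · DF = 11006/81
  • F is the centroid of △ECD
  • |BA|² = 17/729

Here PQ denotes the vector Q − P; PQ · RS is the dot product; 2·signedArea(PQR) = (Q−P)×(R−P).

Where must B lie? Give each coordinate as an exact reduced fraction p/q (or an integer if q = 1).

1. B_x = -68/27  [BC · DF = 11006/81 ∩ BE · AC = 21602/243]
2. B_y = -56/27  [BC · DF = 11006/81 ∩ BE · AC = 21602/243]
   → B = (-68/27, -56/27)

B = (-68/27, -56/27)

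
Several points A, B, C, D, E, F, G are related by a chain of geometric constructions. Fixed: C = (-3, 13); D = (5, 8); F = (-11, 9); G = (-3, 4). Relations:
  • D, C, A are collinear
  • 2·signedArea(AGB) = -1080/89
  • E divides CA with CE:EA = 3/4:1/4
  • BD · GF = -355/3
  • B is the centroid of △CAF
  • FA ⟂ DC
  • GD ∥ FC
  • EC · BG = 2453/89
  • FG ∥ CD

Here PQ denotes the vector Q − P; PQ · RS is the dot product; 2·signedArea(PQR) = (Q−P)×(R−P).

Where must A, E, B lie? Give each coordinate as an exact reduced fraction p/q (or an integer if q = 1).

1. A_x = -619/89  [D, C, A are collinear ∩ FA ⟂ DC]
2. A_y = 1377/89  [D, C, A are collinear ∩ FA ⟂ DC]
   → A = (-619/89, 1377/89)
3. E_x = -531/89  [E divides CA with CE:EA = 3/4:1/4]
4. E_y = 1322/89  [E divides CA with CE:EA = 3/4:1/4]
   → E = (-531/89, 1322/89)
5. B_x = -1865/267  [B is the centroid of △CAF]
6. B_y = 3335/267  [B is the centroid of △CAF]
   → B = (-1865/267, 3335/267)

A = (-619/89, 1377/89)
B = (-1865/267, 3335/267)
E = (-531/89, 1322/89)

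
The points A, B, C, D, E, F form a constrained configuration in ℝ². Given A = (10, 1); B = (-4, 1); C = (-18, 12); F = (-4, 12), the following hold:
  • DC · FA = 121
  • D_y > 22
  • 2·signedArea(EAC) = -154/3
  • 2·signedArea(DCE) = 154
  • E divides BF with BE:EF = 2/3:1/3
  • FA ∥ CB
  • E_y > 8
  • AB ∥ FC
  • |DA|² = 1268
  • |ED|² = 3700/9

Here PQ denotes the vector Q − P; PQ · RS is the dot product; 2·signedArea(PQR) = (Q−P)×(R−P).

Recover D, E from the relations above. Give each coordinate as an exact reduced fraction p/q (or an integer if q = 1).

1. D_x = -18  [line -14·x + 11·y + -505 = 0 ∩ |DA|² = 1268]
2. D_y = 23  [line -14·x + 11·y + -505 = 0 ∩ |DA|² = 1268]
   → D = (-18, 23)
3. E_x = -4  [2·signedArea(DCE) = 154 ∩ E divides BF with BE:EF = 2/3:1/3]
4. E_y = 25/3  [2·signedArea(DCE) = 154 ∩ E divides BF with BE:EF = 2/3:1/3]
   → E = (-4, 25/3)

D = (-18, 23)
E = (-4, 25/3)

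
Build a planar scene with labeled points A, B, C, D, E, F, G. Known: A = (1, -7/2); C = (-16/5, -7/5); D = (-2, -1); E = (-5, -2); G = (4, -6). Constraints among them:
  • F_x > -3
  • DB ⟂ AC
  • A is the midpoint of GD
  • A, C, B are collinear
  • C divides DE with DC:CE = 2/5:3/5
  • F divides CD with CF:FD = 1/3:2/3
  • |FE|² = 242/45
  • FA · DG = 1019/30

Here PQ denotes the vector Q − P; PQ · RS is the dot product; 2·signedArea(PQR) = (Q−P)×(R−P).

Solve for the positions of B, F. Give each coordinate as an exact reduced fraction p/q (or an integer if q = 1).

1. B_x = -12/5  [A, C, B are collinear ∩ DB ⟂ AC]
2. B_y = -9/5  [A, C, B are collinear ∩ DB ⟂ AC]
   → B = (-12/5, -9/5)
3. F_x = -14/5  [F divides CD with CF:FD = 1/3:2/3]
4. F_y = -19/15  [F divides CD with CF:FD = 1/3:2/3]
   → F = (-14/5, -19/15)

B = (-12/5, -9/5)
F = (-14/5, -19/15)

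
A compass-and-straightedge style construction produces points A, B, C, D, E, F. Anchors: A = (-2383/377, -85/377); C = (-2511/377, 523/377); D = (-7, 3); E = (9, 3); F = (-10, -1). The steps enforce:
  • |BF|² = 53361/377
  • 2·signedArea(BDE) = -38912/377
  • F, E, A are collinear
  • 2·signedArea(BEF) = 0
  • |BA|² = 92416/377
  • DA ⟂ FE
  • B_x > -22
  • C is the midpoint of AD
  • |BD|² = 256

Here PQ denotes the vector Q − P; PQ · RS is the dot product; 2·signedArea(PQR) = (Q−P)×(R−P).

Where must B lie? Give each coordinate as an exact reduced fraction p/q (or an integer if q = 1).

B = (-8159/377, -1301/377)

1. B_x = -8159/377  [2·signedArea(BEF) = 0 ∩ 2·signedArea(BDE) = -38912/377]
2. B_y = -1301/377  [2·signedArea(BEF) = 0 ∩ 2·signedArea(BDE) = -38912/377]
   → B = (-8159/377, -1301/377)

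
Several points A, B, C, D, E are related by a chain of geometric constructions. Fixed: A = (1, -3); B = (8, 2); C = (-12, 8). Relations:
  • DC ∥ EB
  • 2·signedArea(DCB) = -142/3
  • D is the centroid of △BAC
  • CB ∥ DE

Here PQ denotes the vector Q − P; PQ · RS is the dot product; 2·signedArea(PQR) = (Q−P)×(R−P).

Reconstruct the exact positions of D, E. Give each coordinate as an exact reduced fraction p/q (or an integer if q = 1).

1. D_x = -1  [D is the centroid of △BAC]
2. D_y = 7/3  [D is the centroid of △BAC]
   → D = (-1, 7/3)
3. E_x = 19  [DC ∥ EB ∩ CB ∥ DE]
4. E_y = -11/3  [DC ∥ EB ∩ CB ∥ DE]
   → E = (19, -11/3)

D = (-1, 7/3)
E = (19, -11/3)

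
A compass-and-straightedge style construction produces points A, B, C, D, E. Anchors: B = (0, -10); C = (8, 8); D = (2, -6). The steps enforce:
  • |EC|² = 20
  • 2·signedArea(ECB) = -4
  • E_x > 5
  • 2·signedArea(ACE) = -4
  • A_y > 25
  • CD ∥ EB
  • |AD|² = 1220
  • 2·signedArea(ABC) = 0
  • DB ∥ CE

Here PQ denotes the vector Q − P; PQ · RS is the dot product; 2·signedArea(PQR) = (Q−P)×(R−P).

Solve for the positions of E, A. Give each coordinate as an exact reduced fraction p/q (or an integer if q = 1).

A = (16, 26)
E = (6, 4)

1. E_x = 6  [CD ∥ EB ∩ DB ∥ CE]
2. E_y = 4  [CD ∥ EB ∩ DB ∥ CE]
   → E = (6, 4)
3. A_x = 16  [2·signedArea(ABC) = 0 ∩ 2·signedArea(ACE) = -4]
4. A_y = 26  [2·signedArea(ABC) = 0 ∩ 2·signedArea(ACE) = -4]
   → A = (16, 26)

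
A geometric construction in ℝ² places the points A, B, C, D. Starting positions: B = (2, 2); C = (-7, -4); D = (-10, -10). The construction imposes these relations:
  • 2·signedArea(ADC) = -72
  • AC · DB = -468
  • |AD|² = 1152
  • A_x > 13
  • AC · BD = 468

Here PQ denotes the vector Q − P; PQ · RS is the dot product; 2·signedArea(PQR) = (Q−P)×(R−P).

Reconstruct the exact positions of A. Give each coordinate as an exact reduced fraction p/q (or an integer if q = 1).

1. A_x = 14  [AC · DB = -468 ∩ 2·signedArea(ADC) = -72]
2. A_y = 14  [AC · DB = -468 ∩ 2·signedArea(ADC) = -72]
   → A = (14, 14)

A = (14, 14)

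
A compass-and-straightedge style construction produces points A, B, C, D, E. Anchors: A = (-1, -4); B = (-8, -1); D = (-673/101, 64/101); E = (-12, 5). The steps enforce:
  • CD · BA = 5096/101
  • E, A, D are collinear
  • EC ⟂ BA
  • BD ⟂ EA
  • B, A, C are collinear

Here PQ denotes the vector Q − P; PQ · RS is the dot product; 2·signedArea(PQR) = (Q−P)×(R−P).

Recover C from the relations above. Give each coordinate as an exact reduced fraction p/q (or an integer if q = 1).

1. C_x = -393/29  [B, A, C are collinear ∩ EC ⟂ BA]
2. C_y = 40/29  [B, A, C are collinear ∩ EC ⟂ BA]
   → C = (-393/29, 40/29)

C = (-393/29, 40/29)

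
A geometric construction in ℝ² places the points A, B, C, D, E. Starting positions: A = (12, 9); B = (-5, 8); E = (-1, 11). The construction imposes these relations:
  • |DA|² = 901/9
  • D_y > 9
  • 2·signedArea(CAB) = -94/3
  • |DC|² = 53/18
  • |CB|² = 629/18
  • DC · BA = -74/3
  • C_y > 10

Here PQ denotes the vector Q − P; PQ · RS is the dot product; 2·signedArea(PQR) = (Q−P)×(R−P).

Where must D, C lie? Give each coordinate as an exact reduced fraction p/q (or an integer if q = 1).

C = (1/2, 61/6)
D = (2, 28/3)

1. C_x = 1/2  [line 1·x + -17·y + 517/3 = 0 ∩ |CB|² = 629/18]
2. C_y = 61/6  [line 1·x + -17·y + 517/3 = 0 ∩ |CB|² = 629/18]
   → C = (1/2, 61/6)
3. D_x = 2  [line -17·x + -1·y + 130/3 = 0 ∩ |DA|² = 901/9]
4. D_y = 28/3  [line -17·x + -1·y + 130/3 = 0 ∩ |DA|² = 901/9]
   → D = (2, 28/3)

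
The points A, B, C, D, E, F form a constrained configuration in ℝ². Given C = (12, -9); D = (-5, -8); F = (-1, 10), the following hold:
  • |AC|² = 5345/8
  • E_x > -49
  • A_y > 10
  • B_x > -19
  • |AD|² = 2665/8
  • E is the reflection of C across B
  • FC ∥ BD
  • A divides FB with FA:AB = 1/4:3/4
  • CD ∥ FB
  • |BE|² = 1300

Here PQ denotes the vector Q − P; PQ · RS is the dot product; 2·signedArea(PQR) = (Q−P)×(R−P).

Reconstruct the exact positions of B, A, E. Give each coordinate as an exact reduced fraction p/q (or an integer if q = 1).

A = (-21/4, 41/4)
B = (-18, 11)
E = (-48, 31)

1. B_x = -18  [FC ∥ BD ∩ CD ∥ FB]
2. B_y = 11  [FC ∥ BD ∩ CD ∥ FB]
   → B = (-18, 11)
3. A_x = -21/4  [A divides FB with FA:AB = 1/4:3/4]
4. A_y = 41/4  [A divides FB with FA:AB = 1/4:3/4]
   → A = (-21/4, 41/4)
5. E_x = -48  [E is the reflection of C across B]
6. E_y = 31  [E is the reflection of C across B]
   → E = (-48, 31)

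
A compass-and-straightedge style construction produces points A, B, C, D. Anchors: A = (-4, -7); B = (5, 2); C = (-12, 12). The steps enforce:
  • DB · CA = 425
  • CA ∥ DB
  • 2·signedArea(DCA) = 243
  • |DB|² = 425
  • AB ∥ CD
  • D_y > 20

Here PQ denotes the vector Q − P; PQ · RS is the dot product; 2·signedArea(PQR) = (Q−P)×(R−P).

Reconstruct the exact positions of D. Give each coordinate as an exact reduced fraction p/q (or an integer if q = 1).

D = (-3, 21)

1. D_x = -3  [CA ∥ DB ∩ AB ∥ CD]
2. D_y = 21  [CA ∥ DB ∩ AB ∥ CD]
   → D = (-3, 21)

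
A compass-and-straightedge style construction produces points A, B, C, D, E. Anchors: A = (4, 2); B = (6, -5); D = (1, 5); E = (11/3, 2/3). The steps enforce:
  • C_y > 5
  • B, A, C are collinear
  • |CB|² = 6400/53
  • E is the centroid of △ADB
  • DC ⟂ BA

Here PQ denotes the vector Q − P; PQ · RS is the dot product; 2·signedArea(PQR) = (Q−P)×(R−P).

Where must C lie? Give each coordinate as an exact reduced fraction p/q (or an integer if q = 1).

C = (158/53, 295/53)

1. C_x = 158/53  [B, A, C are collinear ∩ DC ⟂ BA]
2. C_y = 295/53  [B, A, C are collinear ∩ DC ⟂ BA]
   → C = (158/53, 295/53)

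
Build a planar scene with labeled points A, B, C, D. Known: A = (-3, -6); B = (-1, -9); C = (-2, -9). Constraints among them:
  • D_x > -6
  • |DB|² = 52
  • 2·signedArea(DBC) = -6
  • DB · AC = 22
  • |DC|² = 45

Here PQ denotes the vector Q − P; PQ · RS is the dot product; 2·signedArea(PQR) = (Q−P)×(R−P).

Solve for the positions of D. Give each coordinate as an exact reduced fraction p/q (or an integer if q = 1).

1. D_x = -5  [2·signedArea(DBC) = -6 ∩ DB · AC = 22]
2. D_y = -3  [2·signedArea(DBC) = -6 ∩ DB · AC = 22]
   → D = (-5, -3)

D = (-5, -3)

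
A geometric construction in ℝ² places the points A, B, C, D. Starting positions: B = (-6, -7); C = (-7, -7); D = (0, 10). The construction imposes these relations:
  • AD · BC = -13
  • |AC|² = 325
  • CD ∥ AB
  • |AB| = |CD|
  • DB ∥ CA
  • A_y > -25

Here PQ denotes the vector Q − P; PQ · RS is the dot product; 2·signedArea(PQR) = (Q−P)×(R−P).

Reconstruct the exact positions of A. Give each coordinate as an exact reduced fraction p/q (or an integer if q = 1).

1. A_x = -13  [CD ∥ AB ∩ DB ∥ CA]
2. A_y = -24  [CD ∥ AB ∩ DB ∥ CA]
   → A = (-13, -24)

A = (-13, -24)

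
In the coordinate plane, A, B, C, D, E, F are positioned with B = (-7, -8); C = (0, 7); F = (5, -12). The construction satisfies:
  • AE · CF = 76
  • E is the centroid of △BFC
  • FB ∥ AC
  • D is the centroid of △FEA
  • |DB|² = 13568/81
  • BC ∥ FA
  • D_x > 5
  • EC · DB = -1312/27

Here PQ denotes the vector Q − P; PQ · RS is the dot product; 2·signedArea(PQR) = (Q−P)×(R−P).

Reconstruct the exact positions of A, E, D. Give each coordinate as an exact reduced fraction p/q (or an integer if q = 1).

1. A_x = 12  [FB ∥ AC ∩ BC ∥ FA]
2. A_y = 3  [FB ∥ AC ∩ BC ∥ FA]
   → A = (12, 3)
3. E_x = -2/3  [E is the centroid of △BFC]
4. E_y = -13/3  [E is the centroid of △BFC]
   → E = (-2/3, -13/3)
5. D_x = 49/9  [D is the centroid of △FEA]
6. D_y = -40/9  [D is the centroid of △FEA]
   → D = (49/9, -40/9)

A = (12, 3)
D = (49/9, -40/9)
E = (-2/3, -13/3)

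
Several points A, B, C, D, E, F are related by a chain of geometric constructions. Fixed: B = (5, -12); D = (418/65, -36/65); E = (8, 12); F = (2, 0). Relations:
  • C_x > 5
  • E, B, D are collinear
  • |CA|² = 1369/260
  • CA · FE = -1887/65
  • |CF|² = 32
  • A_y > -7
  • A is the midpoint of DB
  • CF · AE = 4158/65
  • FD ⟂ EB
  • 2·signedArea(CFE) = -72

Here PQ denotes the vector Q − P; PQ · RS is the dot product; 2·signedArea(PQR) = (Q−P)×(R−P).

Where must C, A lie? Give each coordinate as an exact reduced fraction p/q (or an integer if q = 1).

1. A_x = 743/130  [A is the midpoint of DB]
2. A_y = -408/65  [A is the midpoint of DB]
   → A = (743/130, -408/65)
3. C_x = 6  [CF · AE = 4158/65 ∩ CA · FE = -1887/65]
4. C_y = -4  [CF · AE = 4158/65 ∩ CA · FE = -1887/65]
   → C = (6, -4)

A = (743/130, -408/65)
C = (6, -4)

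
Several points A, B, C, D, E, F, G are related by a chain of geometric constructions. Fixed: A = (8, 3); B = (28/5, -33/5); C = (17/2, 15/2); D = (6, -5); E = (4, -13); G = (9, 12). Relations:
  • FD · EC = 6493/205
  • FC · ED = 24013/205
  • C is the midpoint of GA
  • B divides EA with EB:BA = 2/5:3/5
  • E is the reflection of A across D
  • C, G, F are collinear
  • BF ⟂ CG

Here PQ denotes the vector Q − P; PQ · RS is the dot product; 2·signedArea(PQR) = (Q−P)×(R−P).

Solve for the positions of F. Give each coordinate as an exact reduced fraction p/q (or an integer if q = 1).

F = (1418/205, -1383/205)

1. F_x = 1418/205  [C, G, F are collinear ∩ BF ⟂ CG]
2. F_y = -1383/205  [C, G, F are collinear ∩ BF ⟂ CG]
   → F = (1418/205, -1383/205)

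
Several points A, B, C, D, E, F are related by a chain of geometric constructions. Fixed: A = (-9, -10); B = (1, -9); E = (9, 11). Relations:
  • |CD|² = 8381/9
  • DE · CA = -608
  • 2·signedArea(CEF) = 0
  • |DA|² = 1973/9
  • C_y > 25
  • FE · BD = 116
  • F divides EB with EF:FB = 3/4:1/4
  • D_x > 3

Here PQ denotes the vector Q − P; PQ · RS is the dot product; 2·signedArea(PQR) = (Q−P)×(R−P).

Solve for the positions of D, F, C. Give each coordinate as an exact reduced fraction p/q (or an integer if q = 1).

1. F_x = 3  [F divides EB with EF:FB = 3/4:1/4]
2. F_y = -4  [F divides EB with EF:FB = 3/4:1/4]
   → F = (3, -4)
3. D_x = 11/3  [line 6·x + 15·y + 13 = 0 ∩ |DA|² = 1973/9]
4. D_y = -7/3  [line 6·x + 15·y + 13 = 0 ∩ |DA|² = 1973/9]
   → D = (11/3, -7/3)
5. C_x = 15  [DE · CA = -608 ∩ 2·signedArea(CEF) = 0]
6. C_y = 26  [DE · CA = -608 ∩ 2·signedArea(CEF) = 0]
   → C = (15, 26)

C = (15, 26)
D = (11/3, -7/3)
F = (3, -4)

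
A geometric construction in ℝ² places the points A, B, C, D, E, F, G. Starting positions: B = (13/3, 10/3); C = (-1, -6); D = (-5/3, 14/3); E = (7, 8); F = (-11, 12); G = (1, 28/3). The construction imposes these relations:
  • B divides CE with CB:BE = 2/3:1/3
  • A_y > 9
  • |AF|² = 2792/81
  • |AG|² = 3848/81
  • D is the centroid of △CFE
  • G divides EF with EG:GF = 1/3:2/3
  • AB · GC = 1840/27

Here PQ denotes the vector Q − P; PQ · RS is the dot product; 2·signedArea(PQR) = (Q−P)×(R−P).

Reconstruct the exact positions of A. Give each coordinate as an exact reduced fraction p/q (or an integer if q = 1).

A = (-53/9, 82/9)

1. A_x = -53/9  [line 2·x + 46/3·y + -3454/27 = 0 ∩ |AG|² = 3848/81]
2. A_y = 82/9  [line 2·x + 46/3·y + -3454/27 = 0 ∩ |AG|² = 3848/81]
   → A = (-53/9, 82/9)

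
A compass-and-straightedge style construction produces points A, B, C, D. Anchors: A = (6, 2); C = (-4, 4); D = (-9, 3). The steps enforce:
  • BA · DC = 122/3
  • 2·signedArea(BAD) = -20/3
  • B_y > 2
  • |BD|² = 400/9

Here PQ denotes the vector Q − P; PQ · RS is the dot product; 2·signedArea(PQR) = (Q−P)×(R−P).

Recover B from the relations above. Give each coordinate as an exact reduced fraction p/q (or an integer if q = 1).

B = (-7/3, 3)

1. B_x = -7/3  [BA · DC = 122/3 ∩ 2·signedArea(BAD) = -20/3]
2. B_y = 3  [BA · DC = 122/3 ∩ 2·signedArea(BAD) = -20/3]
   → B = (-7/3, 3)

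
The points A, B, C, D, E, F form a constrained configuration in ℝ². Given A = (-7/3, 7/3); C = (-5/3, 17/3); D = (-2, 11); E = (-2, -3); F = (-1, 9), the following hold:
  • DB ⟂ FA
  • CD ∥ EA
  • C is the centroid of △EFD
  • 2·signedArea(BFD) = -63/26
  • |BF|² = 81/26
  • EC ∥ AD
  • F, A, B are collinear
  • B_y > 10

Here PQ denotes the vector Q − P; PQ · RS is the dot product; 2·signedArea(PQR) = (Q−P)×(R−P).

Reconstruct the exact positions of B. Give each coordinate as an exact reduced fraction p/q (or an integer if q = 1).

1. B_x = -17/26  [F, A, B are collinear ∩ DB ⟂ FA]
2. B_y = 279/26  [F, A, B are collinear ∩ DB ⟂ FA]
   → B = (-17/26, 279/26)

B = (-17/26, 279/26)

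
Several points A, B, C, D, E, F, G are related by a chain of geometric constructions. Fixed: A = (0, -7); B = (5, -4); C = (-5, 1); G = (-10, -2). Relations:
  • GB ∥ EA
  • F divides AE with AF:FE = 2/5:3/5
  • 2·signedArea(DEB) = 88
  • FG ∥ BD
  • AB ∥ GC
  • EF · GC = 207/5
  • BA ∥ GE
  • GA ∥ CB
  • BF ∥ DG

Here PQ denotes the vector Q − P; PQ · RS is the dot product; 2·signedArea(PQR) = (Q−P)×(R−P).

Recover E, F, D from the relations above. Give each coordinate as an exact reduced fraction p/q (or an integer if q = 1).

1. E_x = -15  [GB ∥ EA ∩ BA ∥ GE]
2. E_y = -5  [GB ∥ EA ∩ BA ∥ GE]
   → E = (-15, -5)
3. F_x = -6  [F divides AE with AF:FE = 2/5:3/5]
4. F_y = -31/5  [F divides AE with AF:FE = 2/5:3/5]
   → F = (-6, -31/5)
5. D_x = 1  [BF ∥ DG ∩ FG ∥ BD]
6. D_y = 1/5  [BF ∥ DG ∩ FG ∥ BD]
   → D = (1, 1/5)

D = (1, 1/5)
E = (-15, -5)
F = (-6, -31/5)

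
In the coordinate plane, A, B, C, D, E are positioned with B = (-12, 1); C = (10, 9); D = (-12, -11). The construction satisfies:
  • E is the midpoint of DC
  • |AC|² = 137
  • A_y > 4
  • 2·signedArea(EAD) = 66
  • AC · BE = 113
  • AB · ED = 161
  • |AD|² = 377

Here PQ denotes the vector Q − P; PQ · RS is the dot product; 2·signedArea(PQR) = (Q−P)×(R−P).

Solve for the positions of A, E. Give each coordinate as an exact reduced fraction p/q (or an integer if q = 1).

A = (-1, 5)
E = (-1, -1)

1. E_x = -1  [E is the midpoint of DC]
2. E_y = -1  [E is the midpoint of DC]
   → E = (-1, -1)
3. A_x = -1  [AB · ED = 161 ∩ AC · BE = 113]
4. A_y = 5  [AB · ED = 161 ∩ AC · BE = 113]
   → A = (-1, 5)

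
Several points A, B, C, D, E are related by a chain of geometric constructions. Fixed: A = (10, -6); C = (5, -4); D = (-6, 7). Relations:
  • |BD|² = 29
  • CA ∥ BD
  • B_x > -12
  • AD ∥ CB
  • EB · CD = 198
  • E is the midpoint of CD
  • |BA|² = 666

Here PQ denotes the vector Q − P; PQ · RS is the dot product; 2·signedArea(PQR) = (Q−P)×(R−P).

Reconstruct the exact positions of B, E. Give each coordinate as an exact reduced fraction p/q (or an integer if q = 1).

1. B_x = -11  [CA ∥ BD ∩ AD ∥ CB]
2. B_y = 9  [CA ∥ BD ∩ AD ∥ CB]
   → B = (-11, 9)
3. E_x = -1/2  [E is the midpoint of CD]
4. E_y = 3/2  [E is the midpoint of CD]
   → E = (-1/2, 3/2)

B = (-11, 9)
E = (-1/2, 3/2)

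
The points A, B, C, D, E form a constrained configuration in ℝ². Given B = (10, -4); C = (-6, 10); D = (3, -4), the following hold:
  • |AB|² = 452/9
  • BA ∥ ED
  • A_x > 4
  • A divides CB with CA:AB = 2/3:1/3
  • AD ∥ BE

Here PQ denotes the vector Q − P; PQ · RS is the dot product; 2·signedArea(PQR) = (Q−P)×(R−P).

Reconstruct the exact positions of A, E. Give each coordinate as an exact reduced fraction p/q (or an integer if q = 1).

A = (14/3, 2/3)
E = (25/3, -26/3)

1. A_x = 14/3  [A divides CB with CA:AB = 2/3:1/3]
2. A_y = 2/3  [A divides CB with CA:AB = 2/3:1/3]
   → A = (14/3, 2/3)
3. E_x = 25/3  [BA ∥ ED ∩ AD ∥ BE]
4. E_y = -26/3  [BA ∥ ED ∩ AD ∥ BE]
   → E = (25/3, -26/3)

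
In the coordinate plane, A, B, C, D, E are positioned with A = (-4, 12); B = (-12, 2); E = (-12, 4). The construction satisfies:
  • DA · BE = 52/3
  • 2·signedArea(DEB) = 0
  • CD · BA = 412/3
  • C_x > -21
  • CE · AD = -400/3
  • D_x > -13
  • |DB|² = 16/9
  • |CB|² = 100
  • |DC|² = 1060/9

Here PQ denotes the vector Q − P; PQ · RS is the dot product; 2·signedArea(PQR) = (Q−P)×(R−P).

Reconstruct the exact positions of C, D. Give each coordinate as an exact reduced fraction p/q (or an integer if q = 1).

C = (-20, -4)
D = (-12, 10/3)

1. D_x = -12  [2·signedArea(DEB) = 0 ∩ DA · BE = 52/3]
2. D_y = 10/3  [2·signedArea(DEB) = 0 ∩ DA · BE = 52/3]
   → D = (-12, 10/3)
3. C_x = -20  [CD · BA = 412/3 ∩ CE · AD = -400/3]
4. C_y = -4  [CD · BA = 412/3 ∩ CE · AD = -400/3]
   → C = (-20, -4)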